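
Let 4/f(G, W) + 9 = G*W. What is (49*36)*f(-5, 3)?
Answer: -294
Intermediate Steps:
f(G, W) = 4/(-9 + G*W)
(49*36)*f(-5, 3) = (49*36)*(4/(-9 - 5*3)) = 1764*(4/(-9 - 15)) = 1764*(4/(-24)) = 1764*(4*(-1/24)) = 1764*(-1/6) = -294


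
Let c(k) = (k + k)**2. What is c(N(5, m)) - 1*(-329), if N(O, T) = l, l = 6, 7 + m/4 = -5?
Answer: 473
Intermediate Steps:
m = -48 (m = -28 + 4*(-5) = -28 - 20 = -48)
N(O, T) = 6
c(k) = 4*k**2 (c(k) = (2*k)**2 = 4*k**2)
c(N(5, m)) - 1*(-329) = 4*6**2 - 1*(-329) = 4*36 + 329 = 144 + 329 = 473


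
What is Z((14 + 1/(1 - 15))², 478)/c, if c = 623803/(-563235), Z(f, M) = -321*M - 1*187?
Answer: 86526976875/623803 ≈ 1.3871e+5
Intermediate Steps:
Z(f, M) = -187 - 321*M (Z(f, M) = -321*M - 187 = -187 - 321*M)
c = -623803/563235 (c = 623803*(-1/563235) = -623803/563235 ≈ -1.1075)
Z((14 + 1/(1 - 15))², 478)/c = (-187 - 321*478)/(-623803/563235) = (-187 - 153438)*(-563235/623803) = -153625*(-563235/623803) = 86526976875/623803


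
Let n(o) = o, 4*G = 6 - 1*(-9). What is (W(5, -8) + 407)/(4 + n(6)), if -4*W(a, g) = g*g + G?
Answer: 6241/160 ≈ 39.006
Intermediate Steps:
G = 15/4 (G = (6 - 1*(-9))/4 = (6 + 9)/4 = (¼)*15 = 15/4 ≈ 3.7500)
W(a, g) = -15/16 - g²/4 (W(a, g) = -(g*g + 15/4)/4 = -(g² + 15/4)/4 = -(15/4 + g²)/4 = -15/16 - g²/4)
(W(5, -8) + 407)/(4 + n(6)) = ((-15/16 - ¼*(-8)²) + 407)/(4 + 6) = ((-15/16 - ¼*64) + 407)/10 = ((-15/16 - 16) + 407)*(⅒) = (-271/16 + 407)*(⅒) = (6241/16)*(⅒) = 6241/160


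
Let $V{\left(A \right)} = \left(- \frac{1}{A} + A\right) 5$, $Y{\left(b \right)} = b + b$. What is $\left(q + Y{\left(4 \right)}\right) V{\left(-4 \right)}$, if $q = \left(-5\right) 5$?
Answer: $\frac{1275}{4} \approx 318.75$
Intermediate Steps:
$Y{\left(b \right)} = 2 b$
$q = -25$
$V{\left(A \right)} = - \frac{5}{A} + 5 A$ ($V{\left(A \right)} = \left(A - \frac{1}{A}\right) 5 = - \frac{5}{A} + 5 A$)
$\left(q + Y{\left(4 \right)}\right) V{\left(-4 \right)} = \left(-25 + 2 \cdot 4\right) \left(- \frac{5}{-4} + 5 \left(-4\right)\right) = \left(-25 + 8\right) \left(\left(-5\right) \left(- \frac{1}{4}\right) - 20\right) = - 17 \left(\frac{5}{4} - 20\right) = \left(-17\right) \left(- \frac{75}{4}\right) = \frac{1275}{4}$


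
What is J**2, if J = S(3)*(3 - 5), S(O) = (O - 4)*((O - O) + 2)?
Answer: 16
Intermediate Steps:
S(O) = -8 + 2*O (S(O) = (-4 + O)*(0 + 2) = (-4 + O)*2 = -8 + 2*O)
J = 4 (J = (-8 + 2*3)*(3 - 5) = (-8 + 6)*(-2) = -2*(-2) = 4)
J**2 = 4**2 = 16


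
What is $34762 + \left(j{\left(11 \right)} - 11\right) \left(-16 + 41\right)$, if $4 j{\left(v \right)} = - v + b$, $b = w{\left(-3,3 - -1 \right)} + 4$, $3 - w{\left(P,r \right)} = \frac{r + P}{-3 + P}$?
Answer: $\frac{827113}{24} \approx 34463.0$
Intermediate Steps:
$w{\left(P,r \right)} = 3 - \frac{P + r}{-3 + P}$ ($w{\left(P,r \right)} = 3 - \frac{r + P}{-3 + P} = 3 - \frac{P + r}{-3 + P}$)
$b = \frac{43}{6}$ ($b = \frac{-9 - \left(3 - -1\right) + 2 \left(-3\right)}{-3 - 3} + 4 = \frac{-9 - \left(3 + 1\right) - 6}{-6} + 4 = - \frac{-9 - 4 - 6}{6} + 4 = \left(- \frac{1}{6}\right) \left(-19\right) + 4 = \frac{19}{6} + 4 = \frac{43}{6} \approx 7.1667$)
$j{\left(v \right)} = \frac{43}{24} - \frac{v}{4}$ ($j{\left(v \right)} = \frac{- v + \frac{43}{6}}{4} = \frac{\frac{43}{6} - v}{4} = \frac{43}{24} - \frac{v}{4}$)
$34762 + \left(j{\left(11 \right)} - 11\right) \left(-16 + 41\right) = 34762 + \left(\left(\frac{43}{24} - \frac{11}{4}\right) - 11\right) \left(-16 + 41\right) = 34762 + \left(\left(\frac{43}{24} - \frac{11}{4}\right) - 11\right) 25 = 34762 + \left(- \frac{23}{24} - 11\right) 25 = 34762 - \frac{7175}{24} = \frac{827113}{24}$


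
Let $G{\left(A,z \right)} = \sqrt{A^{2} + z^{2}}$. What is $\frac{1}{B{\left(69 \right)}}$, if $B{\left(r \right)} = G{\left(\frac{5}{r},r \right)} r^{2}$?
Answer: $\frac{\sqrt{22667146}}{1564033074} \approx 3.0441 \cdot 10^{-6}$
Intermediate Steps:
$B{\left(r \right)} = r^{2} \sqrt{r^{2} + \frac{25}{r^{2}}}$ ($B{\left(r \right)} = \sqrt{\left(\frac{5}{r}\right)^{2} + r^{2}} r^{2} = \sqrt{\frac{25}{r^{2}} + r^{2}} r^{2} = \sqrt{r^{2} + \frac{25}{r^{2}}} r^{2} = r^{2} \sqrt{r^{2} + \frac{25}{r^{2}}}$)
$\frac{1}{B{\left(69 \right)}} = \frac{1}{69^{2} \sqrt{\frac{25 + 69^{4}}{4761}}} = \frac{1}{4761 \sqrt{\frac{25 + 22667121}{4761}}} = \frac{1}{4761 \sqrt{\frac{1}{4761} \cdot 22667146}} = \frac{1}{4761 \sqrt{\frac{22667146}{4761}}} = \frac{1}{4761 \frac{\sqrt{22667146}}{69}} = \frac{1}{69 \sqrt{22667146}} = \frac{\sqrt{22667146}}{1564033074}$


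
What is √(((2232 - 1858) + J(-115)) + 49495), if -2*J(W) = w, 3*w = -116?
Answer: √448995/3 ≈ 223.36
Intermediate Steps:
w = -116/3 (w = (⅓)*(-116) = -116/3 ≈ -38.667)
J(W) = 58/3 (J(W) = -½*(-116/3) = 58/3)
√(((2232 - 1858) + J(-115)) + 49495) = √(((2232 - 1858) + 58/3) + 49495) = √((374 + 58/3) + 49495) = √(1180/3 + 49495) = √(149665/3) = √448995/3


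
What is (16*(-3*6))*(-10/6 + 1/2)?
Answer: 336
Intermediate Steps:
(16*(-3*6))*(-10/6 + 1/2) = (16*(-18))*(-10*⅙ + 1*(½)) = -288*(-5/3 + ½) = -288*(-7/6) = 336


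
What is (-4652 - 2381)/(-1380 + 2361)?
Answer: -7033/981 ≈ -7.1692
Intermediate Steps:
(-4652 - 2381)/(-1380 + 2361) = -7033/981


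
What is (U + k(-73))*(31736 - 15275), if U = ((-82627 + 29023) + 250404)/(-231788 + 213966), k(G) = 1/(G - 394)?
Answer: -756575724771/4161437 ≈ -1.8181e+5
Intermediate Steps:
k(G) = 1/(-394 + G)
U = -98400/8911 (U = (-53604 + 250404)/(-17822) = 196800*(-1/17822) = -98400/8911 ≈ -11.043)
(U + k(-73))*(31736 - 15275) = (-98400/8911 + 1/(-394 - 73))*(31736 - 15275) = (-98400/8911 + 1/(-467))*16461 = (-98400/8911 - 1/467)*16461 = -45961711/4161437*16461 = -756575724771/4161437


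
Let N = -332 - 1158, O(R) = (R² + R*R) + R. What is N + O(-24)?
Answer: -362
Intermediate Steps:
O(R) = R + 2*R² (O(R) = (R² + R²) + R = 2*R² + R = R + 2*R²)
N = -1490
N + O(-24) = -1490 - 24*(1 + 2*(-24)) = -1490 - 24*(1 - 48) = -1490 - 24*(-47) = -1490 + 1128 = -362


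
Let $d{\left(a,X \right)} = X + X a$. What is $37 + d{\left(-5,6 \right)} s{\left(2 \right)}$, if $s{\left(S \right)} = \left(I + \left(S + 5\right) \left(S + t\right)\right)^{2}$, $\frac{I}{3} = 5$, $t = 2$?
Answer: $-44339$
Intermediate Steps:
$I = 15$ ($I = 3 \cdot 5 = 15$)
$s{\left(S \right)} = \left(15 + \left(2 + S\right) \left(5 + S\right)\right)^{2}$ ($s{\left(S \right)} = \left(15 + \left(S + 5\right) \left(S + 2\right)\right)^{2} = \left(15 + \left(5 + S\right) \left(2 + S\right)\right)^{2} = \left(15 + \left(2 + S\right) \left(5 + S\right)\right)^{2}$)
$37 + d{\left(-5,6 \right)} s{\left(2 \right)} = 37 + 6 \left(1 - 5\right) \left(25 + 2^{2} + 7 \cdot 2\right)^{2} = 37 + 6 \left(-4\right) \left(25 + 4 + 14\right)^{2} = 37 - 24 \cdot 43^{2} = 37 - 44376 = -44339$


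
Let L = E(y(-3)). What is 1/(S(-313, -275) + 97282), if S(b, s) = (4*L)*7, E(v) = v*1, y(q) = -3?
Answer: 1/97198 ≈ 1.0288e-5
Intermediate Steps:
E(v) = v
L = -3
S(b, s) = -84 (S(b, s) = (4*(-3))*7 = -12*7 = -84)
1/(S(-313, -275) + 97282) = 1/(-84 + 97282) = 1/97198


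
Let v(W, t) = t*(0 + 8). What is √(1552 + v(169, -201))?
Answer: 2*I*√14 ≈ 7.4833*I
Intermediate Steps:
v(W, t) = 8*t (v(W, t) = t*8 = 8*t)
√(1552 + v(169, -201)) = √(1552 + 8*(-201)) = √(1552 - 1608) = √(-56) = 2*I*√14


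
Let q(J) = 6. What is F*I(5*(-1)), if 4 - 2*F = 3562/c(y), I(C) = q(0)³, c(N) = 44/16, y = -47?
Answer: -1534032/11 ≈ -1.3946e+5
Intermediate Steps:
c(N) = 11/4 (c(N) = 44*(1/16) = 11/4)
I(C) = 216 (I(C) = 6³ = 216)
F = -7102/11 (F = 2 - 1781/11/4 = 2 - 1781*4/11 = 2 - ½*14248/11 = 2 - 7124/11 = -7102/11 ≈ -645.64)
F*I(5*(-1)) = -7102/11*216 = -1534032/11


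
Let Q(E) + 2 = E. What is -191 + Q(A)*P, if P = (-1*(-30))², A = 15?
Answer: 11509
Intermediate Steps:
Q(E) = -2 + E
P = 900 (P = 30² = 900)
-191 + Q(A)*P = -191 + (-2 + 15)*900 = -191 + 13*900 = -191 + 11700 = 11509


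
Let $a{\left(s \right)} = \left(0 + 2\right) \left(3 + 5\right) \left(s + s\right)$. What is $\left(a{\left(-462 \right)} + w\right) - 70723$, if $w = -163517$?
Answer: $-249024$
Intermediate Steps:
$a{\left(s \right)} = 32 s$ ($a{\left(s \right)} = 2 \cdot 8 \cdot 2 s = 16 \cdot 2 s = 32 s$)
$\left(a{\left(-462 \right)} + w\right) - 70723 = \left(32 \left(-462\right) - 163517\right) - 70723 = \left(-14784 - 163517\right) - 70723 = -178301 - 70723 = -249024$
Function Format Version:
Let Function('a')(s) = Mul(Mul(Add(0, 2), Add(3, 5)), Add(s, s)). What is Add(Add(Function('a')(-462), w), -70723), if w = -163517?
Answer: -249024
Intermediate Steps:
Function('a')(s) = Mul(32, s) (Function('a')(s) = Mul(Mul(2, 8), Mul(2, s)) = Mul(16, Mul(2, s)) = Mul(32, s))
Add(Add(Function('a')(-462), w), -70723) = Add(Add(Mul(32, -462), -163517), -70723) = Add(Add(-14784, -163517), -70723) = Add(-178301, -70723) = -249024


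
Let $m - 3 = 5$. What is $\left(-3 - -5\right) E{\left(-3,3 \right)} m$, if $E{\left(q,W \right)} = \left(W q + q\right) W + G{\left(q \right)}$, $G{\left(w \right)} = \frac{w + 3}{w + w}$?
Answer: $-576$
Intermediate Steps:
$G{\left(w \right)} = \frac{3 + w}{2 w}$
$E{\left(q,W \right)} = W \left(q + W q\right) + \frac{3 + q}{2 q}$ ($E{\left(q,W \right)} = \left(W q + q\right) W + \frac{3 + q}{2 q} = \left(q + W q\right) W + \frac{3 + q}{2 q} = W \left(q + W q\right) + \frac{3 + q}{2 q}$)
$m = 8$ ($m = 3 + 5 = 8$)
$\left(-3 - -5\right) E{\left(-3,3 \right)} m = \left(-3 - -5\right) \frac{3 - 3 + 2 \cdot 3 \left(-3\right)^{2} \left(1 + 3\right)}{2 \left(-3\right)} 8 = \left(-3 + 5\right) \frac{1}{2} \left(- \frac{1}{3}\right) \left(3 - 3 + 2 \cdot 3 \cdot 9 \cdot 4\right) 8 = 2 \cdot \frac{1}{2} \left(- \frac{1}{3}\right) \left(3 - 3 + 216\right) 8 = 2 \cdot \frac{1}{2} \left(- \frac{1}{3}\right) 216 \cdot 8 = 2 \left(-36\right) 8 = \left(-72\right) 8 = -576$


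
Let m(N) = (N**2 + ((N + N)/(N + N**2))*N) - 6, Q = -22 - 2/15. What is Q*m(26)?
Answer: -6023144/405 ≈ -14872.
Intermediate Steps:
Q = -332/15 (Q = -22 - 2*1/15 = -22 - 2/15 = -332/15 ≈ -22.133)
m(N) = -6 + N**2 + 2*N**2/(N + N**2) (m(N) = (N**2 + ((2*N)/(N + N**2))*N) - 6 = (N**2 + (2*N/(N + N**2))*N) - 6 = (N**2 + 2*N**2/(N + N**2)) - 6 = -6 + N**2 + 2*N**2/(N + N**2))
Q*m(26) = -332*(-6 + 26**2 + 26**3 - 4*26)/(15*(1 + 26)) = -332*(-6 + 676 + 17576 - 104)/(15*27) = -332*18142/405 = -332/15*18142/27 = -6023144/405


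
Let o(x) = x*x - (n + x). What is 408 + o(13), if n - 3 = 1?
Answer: 560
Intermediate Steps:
n = 4 (n = 3 + 1 = 4)
o(x) = -4 + x² - x (o(x) = x*x - (4 + x) = x² + (-4 - x) = -4 + x² - x)
408 + o(13) = 408 + (-4 + 13² - 1*13) = 408 + (-4 + 169 - 13) = 408 + 152 = 560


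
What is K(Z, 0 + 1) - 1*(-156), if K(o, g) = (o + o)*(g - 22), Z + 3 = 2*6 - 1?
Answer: -180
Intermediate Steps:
Z = 8 (Z = -3 + (2*6 - 1) = -3 + (12 - 1) = -3 + 11 = 8)
K(o, g) = 2*o*(-22 + g) (K(o, g) = (2*o)*(-22 + g) = 2*o*(-22 + g))
K(Z, 0 + 1) - 1*(-156) = 2*8*(-22 + (0 + 1)) - 1*(-156) = 2*8*(-22 + 1) + 156 = 2*8*(-21) + 156 = -336 + 156 = -180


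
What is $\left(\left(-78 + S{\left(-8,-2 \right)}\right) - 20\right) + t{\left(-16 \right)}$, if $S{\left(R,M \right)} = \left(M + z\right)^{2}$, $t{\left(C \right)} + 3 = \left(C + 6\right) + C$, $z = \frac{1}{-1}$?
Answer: $-118$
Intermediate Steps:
$z = -1$
$t{\left(C \right)} = 3 + 2 C$ ($t{\left(C \right)} = -3 + \left(\left(C + 6\right) + C\right) = -3 + \left(\left(6 + C\right) + C\right) = -3 + \left(6 + 2 C\right) = 3 + 2 C$)
$S{\left(R,M \right)} = \left(-1 + M\right)^{2}$ ($S{\left(R,M \right)} = \left(M - 1\right)^{2} = \left(-1 + M\right)^{2}$)
$\left(\left(-78 + S{\left(-8,-2 \right)}\right) - 20\right) + t{\left(-16 \right)} = \left(\left(-78 + \left(-1 - 2\right)^{2}\right) - 20\right) + \left(3 + 2 \left(-16\right)\right) = \left(\left(-78 + \left(-3\right)^{2}\right) - 20\right) + \left(3 - 32\right) = \left(\left(-78 + 9\right) - 20\right) - 29 = \left(-69 - 20\right) - 29 = -89 - 29 = -118$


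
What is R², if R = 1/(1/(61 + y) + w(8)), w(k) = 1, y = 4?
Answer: 4225/4356 ≈ 0.96993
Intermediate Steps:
R = 65/66 (R = 1/(1/(61 + 4) + 1) = 1/(1/65 + 1) = 1/(66/65) = 65/66 ≈ 0.98485)
R² = (65/66)² = 4225/4356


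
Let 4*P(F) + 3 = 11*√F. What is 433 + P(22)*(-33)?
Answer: 1831/4 - 363*√22/4 ≈ 32.095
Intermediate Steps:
P(F) = -¾ + 11*√F/4 (P(F) = -¾ + (11*√F)/4 = -¾ + 11*√F/4)
433 + P(22)*(-33) = 433 + (-¾ + 11*√22/4)*(-33) = 433 + (99/4 - 363*√22/4) = 1831/4 - 363*√22/4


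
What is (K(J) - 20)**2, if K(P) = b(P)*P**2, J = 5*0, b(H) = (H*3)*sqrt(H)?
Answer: 400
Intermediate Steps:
b(H) = 3*H**(3/2) (b(H) = (3*H)*sqrt(H) = 3*H**(3/2))
J = 0
K(P) = 3*P**(7/2) (K(P) = (3*P**(3/2))*P**2 = 3*P**(7/2))
(K(J) - 20)**2 = (3*0**(7/2) - 20)**2 = (3*0 - 20)**2 = (0 - 20)**2 = (-20)**2 = 400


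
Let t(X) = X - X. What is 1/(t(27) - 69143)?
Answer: -1/69143 ≈ -1.4463e-5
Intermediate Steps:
t(X) = 0
1/(t(27) - 69143) = 1/(0 - 69143) = 1/(-69143) = -1/69143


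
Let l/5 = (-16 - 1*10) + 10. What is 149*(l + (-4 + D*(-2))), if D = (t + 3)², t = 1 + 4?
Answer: -31588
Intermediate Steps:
t = 5
D = 64 (D = (5 + 3)² = 8² = 64)
l = -80 (l = 5*((-16 - 1*10) + 10) = 5*((-16 - 10) + 10) = 5*(-26 + 10) = 5*(-16) = -80)
149*(l + (-4 + D*(-2))) = 149*(-80 + (-4 + 64*(-2))) = 149*(-80 + (-4 - 128)) = 149*(-80 - 132) = 149*(-212) = -31588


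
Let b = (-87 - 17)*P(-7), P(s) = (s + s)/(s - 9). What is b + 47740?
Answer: 47649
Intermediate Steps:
P(s) = 2*s/(-9 + s) (P(s) = (2*s)/(-9 + s) = 2*s/(-9 + s))
b = -91 (b = (-87 - 17)*(2*(-7)/(-9 - 7)) = -208*(-7)/(-16) = -208*(-7)*(-1)/16 = -104*7/8 = -91)
b + 47740 = -91 + 47740 = 47649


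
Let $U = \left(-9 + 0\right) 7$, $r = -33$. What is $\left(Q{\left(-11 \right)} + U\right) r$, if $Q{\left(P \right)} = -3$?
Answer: $2178$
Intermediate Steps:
$U = -63$ ($U = \left(-9\right) 7 = -63$)
$\left(Q{\left(-11 \right)} + U\right) r = \left(-3 - 63\right) \left(-33\right) = \left(-66\right) \left(-33\right) = 2178$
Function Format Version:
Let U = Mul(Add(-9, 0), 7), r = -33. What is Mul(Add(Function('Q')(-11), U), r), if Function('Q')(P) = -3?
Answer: 2178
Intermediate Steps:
U = -63 (U = Mul(-9, 7) = -63)
Mul(Add(Function('Q')(-11), U), r) = Mul(Add(-3, -63), -33) = Mul(-66, -33) = 2178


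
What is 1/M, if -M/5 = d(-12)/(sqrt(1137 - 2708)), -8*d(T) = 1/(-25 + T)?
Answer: -296*I*sqrt(1571)/5 ≈ -2346.4*I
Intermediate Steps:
d(T) = -1/(8*(-25 + T))
M = 5*I*sqrt(1571)/465016 (M = -5*(-1/(-200 + 8*(-12)))/(sqrt(1137 - 2708)) = -5*(-1/(-200 - 96))/(sqrt(-1571)) = -5*(-1/(-296))/(I*sqrt(1571)) = -5*(-1*(-1/296))*(-I*sqrt(1571)/1571) = -5*(-I*sqrt(1571)/1571)/296 = -(-5)*I*sqrt(1571)/465016 = 5*I*sqrt(1571)/465016 ≈ 0.00042618*I)
1/M = 1/(5*I*sqrt(1571)/465016) = -296*I*sqrt(1571)/5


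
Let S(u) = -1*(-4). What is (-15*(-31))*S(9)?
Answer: 1860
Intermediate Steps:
S(u) = 4
(-15*(-31))*S(9) = -15*(-31)*4 = 465*4 = 1860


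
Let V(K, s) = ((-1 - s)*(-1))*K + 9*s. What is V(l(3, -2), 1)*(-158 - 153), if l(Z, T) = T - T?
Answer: -2799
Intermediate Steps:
l(Z, T) = 0
V(K, s) = 9*s + K*(1 + s) (V(K, s) = (1 + s)*K + 9*s = K*(1 + s) + 9*s = 9*s + K*(1 + s))
V(l(3, -2), 1)*(-158 - 153) = (0 + 9*1 + 0*1)*(-158 - 153) = (0 + 9 + 0)*(-311) = 9*(-311) = -2799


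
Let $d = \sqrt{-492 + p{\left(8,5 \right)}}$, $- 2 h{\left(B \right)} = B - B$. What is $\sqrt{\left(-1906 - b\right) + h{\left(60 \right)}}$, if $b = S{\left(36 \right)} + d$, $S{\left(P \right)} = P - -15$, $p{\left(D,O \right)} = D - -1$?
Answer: $\sqrt{-1957 - i \sqrt{483}} \approx 0.2484 - 44.239 i$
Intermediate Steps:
$h{\left(B \right)} = 0$ ($h{\left(B \right)} = - \frac{B - B}{2} = \left(- \frac{1}{2}\right) 0 = 0$)
$p{\left(D,O \right)} = 1 + D$ ($p{\left(D,O \right)} = D + 1 = 1 + D$)
$S{\left(P \right)} = 15 + P$ ($S{\left(P \right)} = P + 15 = 15 + P$)
$d = i \sqrt{483}$ ($d = \sqrt{-492 + \left(1 + 8\right)} = \sqrt{-492 + 9} = \sqrt{-483} = i \sqrt{483} \approx 21.977 i$)
$b = 51 + i \sqrt{483}$ ($b = \left(15 + 36\right) + i \sqrt{483} = 51 + i \sqrt{483} \approx 51.0 + 21.977 i$)
$\sqrt{\left(-1906 - b\right) + h{\left(60 \right)}} = \sqrt{\left(-1906 - \left(51 + i \sqrt{483}\right)\right) + 0} = \sqrt{\left(-1957 - i \sqrt{483}\right) + 0} = \sqrt{-1957 - i \sqrt{483}}$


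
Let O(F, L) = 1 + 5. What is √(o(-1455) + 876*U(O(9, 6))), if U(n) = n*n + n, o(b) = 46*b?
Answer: I*√30138 ≈ 173.6*I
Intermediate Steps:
O(F, L) = 6
U(n) = n + n² (U(n) = n² + n = n + n²)
√(o(-1455) + 876*U(O(9, 6))) = √(46*(-1455) + 876*(6*(1 + 6))) = √(-66930 + 876*(6*7)) = √(-66930 + 876*42) = √(-66930 + 36792) = √(-30138) = I*√30138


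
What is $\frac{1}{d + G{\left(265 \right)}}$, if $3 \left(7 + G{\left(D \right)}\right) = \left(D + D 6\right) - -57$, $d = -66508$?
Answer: $- \frac{3}{197633} \approx -1.518 \cdot 10^{-5}$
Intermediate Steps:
$G{\left(D \right)} = 12 + \frac{7 D}{3}$ ($G{\left(D \right)} = -7 + \frac{\left(D + D 6\right) - -57}{3} = -7 + \frac{\left(D + 6 D\right) + 57}{3} = -7 + \frac{7 D + 57}{3} = -7 + \frac{57 + 7 D}{3} = -7 + \left(19 + \frac{7 D}{3}\right) = 12 + \frac{7 D}{3}$)
$\frac{1}{d + G{\left(265 \right)}} = \frac{1}{-66508 + \left(12 + \frac{7}{3} \cdot 265\right)} = \frac{1}{-66508 + \left(12 + \frac{1855}{3}\right)} = \frac{1}{-66508 + \frac{1891}{3}} = \frac{1}{- \frac{197633}{3}} = - \frac{3}{197633}$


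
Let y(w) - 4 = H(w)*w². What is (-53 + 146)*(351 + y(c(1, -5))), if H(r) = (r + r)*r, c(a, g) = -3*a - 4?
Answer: 479601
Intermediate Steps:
c(a, g) = -4 - 3*a
H(r) = 2*r² (H(r) = (2*r)*r = 2*r²)
y(w) = 4 + 2*w⁴ (y(w) = 4 + (2*w²)*w² = 4 + 2*w⁴)
(-53 + 146)*(351 + y(c(1, -5))) = (-53 + 146)*(351 + (4 + 2*(-4 - 3*1)⁴)) = 93*(351 + (4 + 2*(-4 - 3)⁴)) = 93*(351 + (4 + 2*(-7)⁴)) = 93*(351 + (4 + 2*2401)) = 93*(351 + (4 + 4802)) = 93*(351 + 4806) = 93*5157 = 479601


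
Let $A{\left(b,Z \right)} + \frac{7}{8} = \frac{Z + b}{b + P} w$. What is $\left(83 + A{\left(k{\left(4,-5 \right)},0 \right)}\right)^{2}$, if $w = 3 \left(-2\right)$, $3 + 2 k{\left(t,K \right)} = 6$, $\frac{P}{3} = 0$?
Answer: $\frac{370881}{64} \approx 5795.0$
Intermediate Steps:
$P = 0$ ($P = 3 \cdot 0 = 0$)
$k{\left(t,K \right)} = \frac{3}{2}$ ($k{\left(t,K \right)} = - \frac{3}{2} + \frac{1}{2} \cdot 6 = - \frac{3}{2} + 3 = \frac{3}{2}$)
$w = -6$
$A{\left(b,Z \right)} = - \frac{7}{8} - \frac{6 \left(Z + b\right)}{b}$ ($A{\left(b,Z \right)} = - \frac{7}{8} + \frac{Z + b}{b + 0} \left(-6\right) = - \frac{7}{8} + \frac{Z + b}{b} \left(-6\right) = - \frac{7}{8} - \frac{6 \left(Z + b\right)}{b}$)
$\left(83 + A{\left(k{\left(4,-5 \right)},0 \right)}\right)^{2} = \left(83 - \left(\frac{55}{8} + \frac{0}{\frac{3}{2}}\right)\right)^{2} = \left(83 - \left(\frac{55}{8} + 0 \cdot \frac{2}{3}\right)\right)^{2} = \left(83 + \left(- \frac{55}{8} + 0\right)\right)^{2} = \left(83 - \frac{55}{8}\right)^{2} = \left(\frac{609}{8}\right)^{2} = \frac{370881}{64}$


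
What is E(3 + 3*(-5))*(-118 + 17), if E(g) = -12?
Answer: 1212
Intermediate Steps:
E(3 + 3*(-5))*(-118 + 17) = -12*(-118 + 17) = -12*(-101) = 1212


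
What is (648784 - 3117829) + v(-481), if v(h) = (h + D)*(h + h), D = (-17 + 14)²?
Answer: -2014981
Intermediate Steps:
D = 9 (D = (-3)² = 9)
v(h) = 2*h*(9 + h) (v(h) = (h + 9)*(h + h) = (9 + h)*(2*h) = 2*h*(9 + h))
(648784 - 3117829) + v(-481) = (648784 - 3117829) + 2*(-481)*(9 - 481) = -2469045 + 2*(-481)*(-472) = -2469045 + 454064 = -2014981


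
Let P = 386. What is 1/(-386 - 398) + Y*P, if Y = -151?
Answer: -45696225/784 ≈ -58286.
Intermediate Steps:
1/(-386 - 398) + Y*P = 1/(-386 - 398) - 151*386 = 1/(-784) - 58286 = -1/784 - 58286 = -45696225/784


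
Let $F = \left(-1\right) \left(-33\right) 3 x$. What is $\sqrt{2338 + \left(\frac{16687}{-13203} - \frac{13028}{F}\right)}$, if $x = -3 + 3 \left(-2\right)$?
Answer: $\frac{\sqrt{612300106473}}{16137} \approx 48.491$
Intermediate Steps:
$x = -9$ ($x = -3 - 6 = -9$)
$F = -891$ ($F = \left(-1\right) \left(-33\right) 3 \left(-9\right) = 33 \cdot 3 \left(-9\right) = 99 \left(-9\right) = -891$)
$\sqrt{2338 + \left(\frac{16687}{-13203} - \frac{13028}{F}\right)} = \sqrt{2338 + \left(\frac{16687}{-13203} - \frac{13028}{-891}\right)} = \sqrt{2338 + \left(16687 \left(- \frac{1}{13203}\right) - - \frac{13028}{891}\right)} = \sqrt{2338 + \left(- \frac{16687}{13203} + \frac{13028}{891}\right)} = \sqrt{2338 + \frac{646669}{48411}} = \sqrt{\frac{113831587}{48411}} = \frac{\sqrt{612300106473}}{16137}$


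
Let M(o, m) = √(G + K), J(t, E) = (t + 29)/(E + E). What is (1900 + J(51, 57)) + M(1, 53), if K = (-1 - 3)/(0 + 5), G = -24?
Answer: 108340/57 + 2*I*√155/5 ≈ 1900.7 + 4.98*I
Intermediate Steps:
K = -⅘ (K = -4/5 = -4*⅕ = -⅘ ≈ -0.80000)
J(t, E) = (29 + t)/(2*E) (J(t, E) = (29 + t)/((2*E)) = (29 + t)*(1/(2*E)) = (29 + t)/(2*E))
M(o, m) = 2*I*√155/5 (M(o, m) = √(-24 - ⅘) = √(-124/5) = 2*I*√155/5)
(1900 + J(51, 57)) + M(1, 53) = (1900 + (½)*(29 + 51)/57) + 2*I*√155/5 = (1900 + (½)*(1/57)*80) + 2*I*√155/5 = (1900 + 40/57) + 2*I*√155/5 = 108340/57 + 2*I*√155/5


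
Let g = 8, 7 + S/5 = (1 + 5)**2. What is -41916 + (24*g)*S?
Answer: -14076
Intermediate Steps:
S = 145 (S = -35 + 5*(1 + 5)**2 = -35 + 5*6**2 = -35 + 5*36 = -35 + 180 = 145)
-41916 + (24*g)*S = -41916 + (24*8)*145 = -41916 + 192*145 = -41916 + 27840 = -14076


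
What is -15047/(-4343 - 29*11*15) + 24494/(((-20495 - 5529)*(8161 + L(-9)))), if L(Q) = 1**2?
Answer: 3566828024/2163905359 ≈ 1.6483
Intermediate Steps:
L(Q) = 1
-15047/(-4343 - 29*11*15) + 24494/(((-20495 - 5529)*(8161 + L(-9)))) = -15047/(-4343 - 29*11*15) + 24494/(((-20495 - 5529)*(8161 + 1))) = -15047/(-4343 - 319*15) + 24494/((-26024*8162)) = -15047/(-4343 - 4785) + 24494/(-212407888) = -15047/(-9128) + 24494*(-1/212407888) = -15047*(-1/9128) - 12247/106203944 = 15047/9128 - 12247/106203944 = 3566828024/2163905359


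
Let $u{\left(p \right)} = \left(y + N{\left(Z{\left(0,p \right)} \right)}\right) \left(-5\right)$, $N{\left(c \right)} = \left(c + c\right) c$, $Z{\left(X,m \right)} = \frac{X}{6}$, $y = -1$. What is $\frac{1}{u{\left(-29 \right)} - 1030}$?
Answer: $- \frac{1}{1025} \approx -0.00097561$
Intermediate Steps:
$Z{\left(X,m \right)} = \frac{X}{6}$ ($Z{\left(X,m \right)} = X \frac{1}{6} = \frac{X}{6}$)
$N{\left(c \right)} = 2 c^{2}$ ($N{\left(c \right)} = 2 c c = 2 c^{2}$)
$u{\left(p \right)} = 5$ ($u{\left(p \right)} = \left(-1 + 2 \left(\frac{1}{6} \cdot 0\right)^{2}\right) \left(-5\right) = \left(-1 + 2 \cdot 0^{2}\right) \left(-5\right) = \left(-1 + 2 \cdot 0\right) \left(-5\right) = \left(-1 + 0\right) \left(-5\right) = \left(-1\right) \left(-5\right) = 5$)
$\frac{1}{u{\left(-29 \right)} - 1030} = \frac{1}{5 - 1030} = \frac{1}{-1025} = - \frac{1}{1025}$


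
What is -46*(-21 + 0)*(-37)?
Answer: -35742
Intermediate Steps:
-46*(-21 + 0)*(-37) = -46*(-21)*(-37) = 966*(-37) = -35742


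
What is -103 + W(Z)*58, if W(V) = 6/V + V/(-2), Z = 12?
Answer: -422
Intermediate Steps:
W(V) = 6/V - V/2 (W(V) = 6/V + V*(-½) = 6/V - V/2)
-103 + W(Z)*58 = -103 + (6/12 - ½*12)*58 = -103 + (6*(1/12) - 6)*58 = -103 + (½ - 6)*58 = -103 - 11/2*58 = -103 - 319 = -422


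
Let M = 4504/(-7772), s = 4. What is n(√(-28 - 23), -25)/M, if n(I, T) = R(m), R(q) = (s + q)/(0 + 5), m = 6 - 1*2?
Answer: -7772/2815 ≈ -2.7609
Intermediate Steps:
m = 4 (m = 6 - 2 = 4)
R(q) = ⅘ + q/5 (R(q) = (4 + q)/(0 + 5) = (4 + q)/5 = (4 + q)*(⅕) = ⅘ + q/5)
M = -1126/1943 (M = 4504*(-1/7772) = -1126/1943 ≈ -0.57952)
n(I, T) = 8/5 (n(I, T) = ⅘ + (⅕)*4 = ⅘ + ⅘ = 8/5)
n(√(-28 - 23), -25)/M = 8/(5*(-1126/1943)) = (8/5)*(-1943/1126) = -7772/2815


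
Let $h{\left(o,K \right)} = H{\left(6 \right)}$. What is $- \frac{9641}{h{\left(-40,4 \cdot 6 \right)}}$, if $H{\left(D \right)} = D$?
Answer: $- \frac{9641}{6} \approx -1606.8$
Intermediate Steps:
$h{\left(o,K \right)} = 6$
$- \frac{9641}{h{\left(-40,4 \cdot 6 \right)}} = - \frac{9641}{6}$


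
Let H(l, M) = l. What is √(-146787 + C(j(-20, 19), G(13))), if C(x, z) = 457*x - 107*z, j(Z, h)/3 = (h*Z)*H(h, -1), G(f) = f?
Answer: I*√10046798 ≈ 3169.7*I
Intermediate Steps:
j(Z, h) = 3*Z*h² (j(Z, h) = 3*((h*Z)*h) = 3*((Z*h)*h) = 3*(Z*h²) = 3*Z*h²)
C(x, z) = -107*z + 457*x
√(-146787 + C(j(-20, 19), G(13))) = √(-146787 + (-107*13 + 457*(3*(-20)*19²))) = √(-146787 + (-1391 + 457*(3*(-20)*361))) = √(-146787 + (-1391 + 457*(-21660))) = √(-146787 + (-1391 - 9898620)) = √(-146787 - 9900011) = √(-10046798) = I*√10046798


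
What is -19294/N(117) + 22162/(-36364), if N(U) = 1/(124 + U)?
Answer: -84543656509/18182 ≈ -4.6499e+6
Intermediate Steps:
-19294/N(117) + 22162/(-36364) = -19294/(1/(124 + 117)) + 22162/(-36364) = -19294/(1/241) + 22162*(-1/36364) = -19294/1/241 - 11081/18182 = -19294*241 - 11081/18182 = -4649854 - 11081/18182 = -84543656509/18182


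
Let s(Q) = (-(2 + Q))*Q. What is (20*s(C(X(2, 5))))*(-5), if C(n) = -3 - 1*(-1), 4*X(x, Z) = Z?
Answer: 0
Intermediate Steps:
X(x, Z) = Z/4
C(n) = -2 (C(n) = -3 + 1 = -2)
s(Q) = Q*(-2 - Q) (s(Q) = (-2 - Q)*Q = Q*(-2 - Q))
(20*s(C(X(2, 5))))*(-5) = (20*(-1*(-2)*(2 - 2)))*(-5) = (20*(-1*(-2)*0))*(-5) = (20*0)*(-5) = 0*(-5) = 0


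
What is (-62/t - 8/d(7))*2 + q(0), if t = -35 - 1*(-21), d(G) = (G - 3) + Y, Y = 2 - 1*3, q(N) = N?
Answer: 74/21 ≈ 3.5238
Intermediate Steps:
Y = -1 (Y = 2 - 3 = -1)
d(G) = -4 + G (d(G) = (G - 3) - 1 = (-3 + G) - 1 = -4 + G)
t = -14 (t = -35 + 21 = -14)
(-62/t - 8/d(7))*2 + q(0) = (-62/(-14) - 8/(-4 + 7))*2 + 0 = (-62*(-1/14) - 8/3)*2 + 0 = (31/7 - 8*1/3)*2 + 0 = (31/7 - 8/3)*2 + 0 = (37/21)*2 + 0 = 74/21 + 0 = 74/21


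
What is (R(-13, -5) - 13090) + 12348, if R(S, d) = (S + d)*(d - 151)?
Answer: 2066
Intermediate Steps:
R(S, d) = (-151 + d)*(S + d) (R(S, d) = (S + d)*(-151 + d) = (-151 + d)*(S + d))
(R(-13, -5) - 13090) + 12348 = (((-5)² - 151*(-13) - 151*(-5) - 13*(-5)) - 13090) + 12348 = ((25 + 1963 + 755 + 65) - 13090) + 12348 = (2808 - 13090) + 12348 = -10282 + 12348 = 2066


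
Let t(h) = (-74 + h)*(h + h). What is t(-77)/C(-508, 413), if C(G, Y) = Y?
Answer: 3322/59 ≈ 56.305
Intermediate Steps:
t(h) = 2*h*(-74 + h) (t(h) = (-74 + h)*(2*h) = 2*h*(-74 + h))
t(-77)/C(-508, 413) = (2*(-77)*(-74 - 77))/413 = (2*(-77)*(-151))*(1/413) = 23254*(1/413) = 3322/59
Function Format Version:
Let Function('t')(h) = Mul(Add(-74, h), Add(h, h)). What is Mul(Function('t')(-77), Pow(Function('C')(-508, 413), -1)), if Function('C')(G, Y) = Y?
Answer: Rational(3322, 59) ≈ 56.305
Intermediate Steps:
Function('t')(h) = Mul(2, h, Add(-74, h)) (Function('t')(h) = Mul(Add(-74, h), Mul(2, h)) = Mul(2, h, Add(-74, h)))
Mul(Function('t')(-77), Pow(Function('C')(-508, 413), -1)) = Mul(Mul(2, -77, Add(-74, -77)), Pow(413, -1)) = Mul(Mul(2, -77, -151), Rational(1, 413)) = Mul(23254, Rational(1, 413)) = Rational(3322, 59)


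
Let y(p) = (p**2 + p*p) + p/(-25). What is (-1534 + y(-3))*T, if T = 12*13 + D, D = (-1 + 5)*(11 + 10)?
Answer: -1819056/5 ≈ -3.6381e+5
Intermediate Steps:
D = 84 (D = 4*21 = 84)
y(p) = 2*p**2 - p/25 (y(p) = (p**2 + p**2) + p*(-1/25) = 2*p**2 - p/25)
T = 240 (T = 12*13 + 84 = 156 + 84 = 240)
(-1534 + y(-3))*T = (-1534 + (1/25)*(-3)*(-1 + 50*(-3)))*240 = (-1534 + (1/25)*(-3)*(-1 - 150))*240 = (-1534 + (1/25)*(-3)*(-151))*240 = (-1534 + 453/25)*240 = -37897/25*240 = -1819056/5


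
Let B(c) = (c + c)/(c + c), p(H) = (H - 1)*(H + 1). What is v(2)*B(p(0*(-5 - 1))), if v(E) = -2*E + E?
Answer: -2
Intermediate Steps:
v(E) = -E
p(H) = (1 + H)*(-1 + H) (p(H) = (-1 + H)*(1 + H) = (1 + H)*(-1 + H))
B(c) = 1 (B(c) = (2*c)/((2*c)) = (2*c)*(1/(2*c)) = 1)
v(2)*B(p(0*(-5 - 1))) = -1*2*1 = -2*1 = -2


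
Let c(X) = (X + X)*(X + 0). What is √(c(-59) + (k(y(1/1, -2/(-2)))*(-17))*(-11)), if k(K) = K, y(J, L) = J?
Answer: √7149 ≈ 84.552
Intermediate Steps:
c(X) = 2*X² (c(X) = (2*X)*X = 2*X²)
√(c(-59) + (k(y(1/1, -2/(-2)))*(-17))*(-11)) = √(2*(-59)² + (-17/1)*(-11)) = √(2*3481 + (1*(-17))*(-11)) = √(6962 - 17*(-11)) = √(6962 + 187) = √7149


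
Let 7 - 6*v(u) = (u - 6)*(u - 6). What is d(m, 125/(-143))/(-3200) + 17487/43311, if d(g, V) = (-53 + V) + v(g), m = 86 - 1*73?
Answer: 558604897/1321274240 ≈ 0.42278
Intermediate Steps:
m = 13 (m = 86 - 73 = 13)
v(u) = 7/6 - (-6 + u)²/6 (v(u) = 7/6 - (u - 6)*(u - 6)/6 = 7/6 - (-6 + u)*(-6 + u)/6 = 7/6 - (-6 + u)²/6)
d(g, V) = -311/6 + V - (-6 + g)²/6 (d(g, V) = (-53 + V) + (7/6 - (-6 + g)²/6) = -311/6 + V - (-6 + g)²/6)
d(m, 125/(-143))/(-3200) + 17487/43311 = (-311/6 + 125/(-143) - (-6 + 13)²/6)/(-3200) + 17487/43311 = (-311/6 + 125*(-1/143) - ⅙*7²)*(-1/3200) + 17487*(1/43311) = (-311/6 - 125/143 - ⅙*49)*(-1/3200) + 5829/14437 = (-311/6 - 125/143 - 49/6)*(-1/3200) + 5829/14437 = -8705/143*(-1/3200) + 5829/14437 = 1741/91520 + 5829/14437 = 558604897/1321274240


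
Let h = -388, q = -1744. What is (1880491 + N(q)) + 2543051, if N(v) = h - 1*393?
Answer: 4422761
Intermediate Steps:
N(v) = -781 (N(v) = -388 - 1*393 = -388 - 393 = -781)
(1880491 + N(q)) + 2543051 = (1880491 - 781) + 2543051 = 1879710 + 2543051 = 4422761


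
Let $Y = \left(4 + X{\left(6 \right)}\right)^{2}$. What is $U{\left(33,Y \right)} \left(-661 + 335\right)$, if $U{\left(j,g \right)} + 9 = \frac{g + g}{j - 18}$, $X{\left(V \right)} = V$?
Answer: $- \frac{4238}{3} \approx -1412.7$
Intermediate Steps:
$Y = 100$ ($Y = \left(4 + 6\right)^{2} = 10^{2} = 100$)
$U{\left(j,g \right)} = -9 + \frac{2 g}{-18 + j}$ ($U{\left(j,g \right)} = -9 + \frac{g + g}{j - 18} = -9 + \frac{2 g}{-18 + j}$)
$U{\left(33,Y \right)} \left(-661 + 335\right) = \frac{162 - 297 + 2 \cdot 100}{-18 + 33} \left(-661 + 335\right) = \frac{162 - 297 + 200}{15} \left(-326\right) = \frac{1}{15} \cdot 65 \left(-326\right) = \frac{13}{3} \left(-326\right) = - \frac{4238}{3}$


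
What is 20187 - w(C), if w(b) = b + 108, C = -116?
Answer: 20195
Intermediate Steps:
w(b) = 108 + b
20187 - w(C) = 20187 - (108 - 116) = 20187 - 1*(-8) = 20187 + 8 = 20195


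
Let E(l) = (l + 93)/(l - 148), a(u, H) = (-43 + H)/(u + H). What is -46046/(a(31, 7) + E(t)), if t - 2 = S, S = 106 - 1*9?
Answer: 21434413/2265 ≈ 9463.3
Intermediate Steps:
S = 97 (S = 106 - 9 = 97)
a(u, H) = (-43 + H)/(H + u)
t = 99 (t = 2 + 97 = 99)
E(l) = (93 + l)/(-148 + l)
-46046/(a(31, 7) + E(t)) = -46046/((-43 + 7)/(7 + 31) + (93 + 99)/(-148 + 99)) = -46046/(-36/38 + 192/(-49)) = -46046/((1/38)*(-36) - 1/49*192) = -46046/(-18/19 - 192/49) = -46046/(-4530/931) = -46046*(-931/4530) = 21434413/2265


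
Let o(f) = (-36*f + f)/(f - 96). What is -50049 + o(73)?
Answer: -1148572/23 ≈ -49938.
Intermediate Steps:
o(f) = -35*f/(-96 + f) (o(f) = (-35*f)/(-96 + f) = -35*f/(-96 + f))
-50049 + o(73) = -50049 - 35*73/(-96 + 73) = -50049 - 35*73/(-23) = -50049 - 35*73*(-1/23) = -50049 + 2555/23 = -1148572/23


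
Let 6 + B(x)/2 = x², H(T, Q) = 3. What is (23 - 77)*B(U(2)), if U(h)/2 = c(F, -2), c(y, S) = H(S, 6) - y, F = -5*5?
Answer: -338040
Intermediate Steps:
F = -25
c(y, S) = 3 - y
U(h) = 56 (U(h) = 2*(3 - 1*(-25)) = 2*(3 + 25) = 2*28 = 56)
B(x) = -12 + 2*x²
(23 - 77)*B(U(2)) = (23 - 77)*(-12 + 2*56²) = -54*(-12 + 2*3136) = -54*(-12 + 6272) = -54*6260 = -338040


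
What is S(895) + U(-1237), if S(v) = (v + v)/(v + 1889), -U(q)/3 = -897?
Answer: 3746767/1392 ≈ 2691.6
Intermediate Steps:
U(q) = 2691 (U(q) = -3*(-897) = 2691)
S(v) = 2*v/(1889 + v) (S(v) = (2*v)/(1889 + v) = 2*v/(1889 + v))
S(895) + U(-1237) = 2*895/(1889 + 895) + 2691 = 2*895/2784 + 2691 = 2*895*(1/2784) + 2691 = 895/1392 + 2691 = 3746767/1392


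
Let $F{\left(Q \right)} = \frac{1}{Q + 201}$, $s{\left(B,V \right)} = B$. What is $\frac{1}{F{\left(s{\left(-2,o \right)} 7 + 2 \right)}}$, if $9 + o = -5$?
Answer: $189$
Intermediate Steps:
$o = -14$ ($o = -9 - 5 = -14$)
$F{\left(Q \right)} = \frac{1}{201 + Q}$
$\frac{1}{F{\left(s{\left(-2,o \right)} 7 + 2 \right)}} = \frac{1}{\frac{1}{201 + \left(\left(-2\right) 7 + 2\right)}} = \frac{1}{\frac{1}{201 + \left(-14 + 2\right)}} = \frac{1}{\frac{1}{201 - 12}} = \frac{1}{\frac{1}{189}} = 189$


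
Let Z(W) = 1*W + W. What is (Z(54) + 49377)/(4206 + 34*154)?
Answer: 49485/9442 ≈ 5.2409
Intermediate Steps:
Z(W) = 2*W (Z(W) = W + W = 2*W)
(Z(54) + 49377)/(4206 + 34*154) = (2*54 + 49377)/(4206 + 34*154) = (108 + 49377)/(4206 + 5236) = 49485/9442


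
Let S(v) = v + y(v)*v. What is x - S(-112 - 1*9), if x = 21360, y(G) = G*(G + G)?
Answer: 3564603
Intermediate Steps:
y(G) = 2*G² (y(G) = G*(2*G) = 2*G²)
S(v) = v + 2*v³ (S(v) = v + (2*v²)*v = v + 2*v³)
x - S(-112 - 1*9) = 21360 - ((-112 - 1*9) + 2*(-112 - 1*9)³) = 21360 - ((-112 - 9) + 2*(-112 - 9)³) = 21360 - (-121 + 2*(-121)³) = 21360 - (-121 + 2*(-1771561)) = 21360 - (-121 - 3543122) = 21360 - 1*(-3543243) = 21360 + 3543243 = 3564603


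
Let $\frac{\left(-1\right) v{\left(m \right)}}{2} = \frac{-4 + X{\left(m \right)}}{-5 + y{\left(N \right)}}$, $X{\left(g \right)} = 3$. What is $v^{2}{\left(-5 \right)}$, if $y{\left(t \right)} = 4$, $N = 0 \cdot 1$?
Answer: $4$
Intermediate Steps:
$N = 0$
$v{\left(m \right)} = -2$ ($v{\left(m \right)} = - 2 \frac{-4 + 3}{-5 + 4} = - 2 \left(- \frac{1}{-1}\right) = - 2 \left(\left(-1\right) \left(-1\right)\right) = \left(-2\right) 1 = -2$)
$v^{2}{\left(-5 \right)} = \left(-2\right)^{2} = 4$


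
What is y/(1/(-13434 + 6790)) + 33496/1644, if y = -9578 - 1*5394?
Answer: 40883809222/411 ≈ 9.9474e+7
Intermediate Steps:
y = -14972 (y = -9578 - 5394 = -14972)
y/(1/(-13434 + 6790)) + 33496/1644 = -14972/(1/(-13434 + 6790)) + 33496/1644 = -14972/(1/(-6644)) + 33496*(1/1644) = -14972/(-1/6644) + 8374/411 = -14972*(-6644) + 8374/411 = 99473968 + 8374/411 = 40883809222/411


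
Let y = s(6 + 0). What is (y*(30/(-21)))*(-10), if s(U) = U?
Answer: 600/7 ≈ 85.714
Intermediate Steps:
y = 6 (y = 6 + 0 = 6)
(y*(30/(-21)))*(-10) = (6*(30/(-21)))*(-10) = (6*(30*(-1/21)))*(-10) = (6*(-10/7))*(-10) = -60/7*(-10) = 600/7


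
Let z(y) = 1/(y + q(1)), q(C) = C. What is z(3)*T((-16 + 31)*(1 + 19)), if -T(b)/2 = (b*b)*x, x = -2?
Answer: 90000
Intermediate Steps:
z(y) = 1/(1 + y) (z(y) = 1/(y + 1) = 1/(1 + y))
T(b) = 4*b**2 (T(b) = -2*b*b*(-2) = -2*b**2*(-2) = -(-4)*b**2 = 4*b**2)
z(3)*T((-16 + 31)*(1 + 19)) = (4*((-16 + 31)*(1 + 19))**2)/(1 + 3) = (4*(15*20)**2)/4 = (4*300**2)/4 = (4*90000)/4 = (1/4)*360000 = 90000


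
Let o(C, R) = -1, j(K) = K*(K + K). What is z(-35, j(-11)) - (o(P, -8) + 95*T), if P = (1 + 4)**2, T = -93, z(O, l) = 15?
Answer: 8851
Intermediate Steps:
j(K) = 2*K**2 (j(K) = K*(2*K) = 2*K**2)
P = 25 (P = 5**2 = 25)
z(-35, j(-11)) - (o(P, -8) + 95*T) = 15 - (-1 + 95*(-93)) = 15 - (-1 - 8835) = 15 - 1*(-8836) = 15 + 8836 = 8851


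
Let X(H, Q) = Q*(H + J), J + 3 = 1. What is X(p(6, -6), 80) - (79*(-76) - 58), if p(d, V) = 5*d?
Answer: 8302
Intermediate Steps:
J = -2 (J = -3 + 1 = -2)
X(H, Q) = Q*(-2 + H) (X(H, Q) = Q*(H - 2) = Q*(-2 + H))
X(p(6, -6), 80) - (79*(-76) - 58) = 80*(-2 + 5*6) - (79*(-76) - 58) = 80*(-2 + 30) - (-6004 - 58) = 80*28 - 1*(-6062) = 2240 + 6062 = 8302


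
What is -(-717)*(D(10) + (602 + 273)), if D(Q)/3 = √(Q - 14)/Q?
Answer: 627375 + 2151*I/5 ≈ 6.2738e+5 + 430.2*I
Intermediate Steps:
D(Q) = 3*√(-14 + Q)/Q (D(Q) = 3*(√(Q - 14)/Q) = 3*(√(-14 + Q)/Q) = 3*√(-14 + Q)/Q)
-(-717)*(D(10) + (602 + 273)) = -(-717)*(3*√(-14 + 10)/10 + (602 + 273)) = -(-717)*(3*(⅒)*√(-4) + 875) = -(-717)*(3*(⅒)*(2*I) + 875) = -(-717)*(3*I/5 + 875) = -(-717)*(875 + 3*I/5) = -(-627375 - 2151*I/5) = 627375 + 2151*I/5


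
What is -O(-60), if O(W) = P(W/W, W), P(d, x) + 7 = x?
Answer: 67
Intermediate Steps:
P(d, x) = -7 + x
O(W) = -7 + W
-O(-60) = -(-7 - 60) = -1*(-67) = 67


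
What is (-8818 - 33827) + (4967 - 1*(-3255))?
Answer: -34423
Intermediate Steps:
(-8818 - 33827) + (4967 - 1*(-3255)) = -42645 + (4967 + 3255) = -42645 + 8222 = -34423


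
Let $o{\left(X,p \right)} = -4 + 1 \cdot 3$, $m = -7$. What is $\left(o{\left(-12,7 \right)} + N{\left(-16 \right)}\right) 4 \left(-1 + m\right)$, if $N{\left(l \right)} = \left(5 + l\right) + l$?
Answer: $896$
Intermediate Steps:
$o{\left(X,p \right)} = -1$ ($o{\left(X,p \right)} = -4 + 3 = -1$)
$N{\left(l \right)} = 5 + 2 l$
$\left(o{\left(-12,7 \right)} + N{\left(-16 \right)}\right) 4 \left(-1 + m\right) = \left(-1 + \left(5 + 2 \left(-16\right)\right)\right) 4 \left(-1 - 7\right) = \left(-1 + \left(5 - 32\right)\right) 4 \left(-8\right) = \left(-1 - 27\right) \left(-32\right) = \left(-28\right) \left(-32\right) = 896$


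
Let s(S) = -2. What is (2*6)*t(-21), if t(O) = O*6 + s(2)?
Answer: -1536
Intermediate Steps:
t(O) = -2 + 6*O (t(O) = O*6 - 2 = 6*O - 2 = -2 + 6*O)
(2*6)*t(-21) = (2*6)*(-2 + 6*(-21)) = 12*(-2 - 126) = 12*(-128) = -1536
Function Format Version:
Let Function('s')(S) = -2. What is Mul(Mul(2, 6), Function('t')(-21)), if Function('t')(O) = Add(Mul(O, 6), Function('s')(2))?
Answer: -1536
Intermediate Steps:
Function('t')(O) = Add(-2, Mul(6, O)) (Function('t')(O) = Add(Mul(O, 6), -2) = Add(Mul(6, O), -2) = Add(-2, Mul(6, O)))
Mul(Mul(2, 6), Function('t')(-21)) = Mul(Mul(2, 6), Add(-2, Mul(6, -21))) = Mul(12, Add(-2, -126)) = Mul(12, -128) = -1536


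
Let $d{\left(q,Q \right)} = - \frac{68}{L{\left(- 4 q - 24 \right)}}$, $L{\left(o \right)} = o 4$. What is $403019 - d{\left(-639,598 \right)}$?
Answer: $\frac{1020444125}{2532} \approx 4.0302 \cdot 10^{5}$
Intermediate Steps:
$L{\left(o \right)} = 4 o$
$d{\left(q,Q \right)} = - \frac{68}{-96 - 16 q}$ ($d{\left(q,Q \right)} = - \frac{68}{4 \left(- 4 q - 24\right)} = - \frac{68}{4 \left(-24 - 4 q\right)} = - \frac{68}{-96 - 16 q}$)
$403019 - d{\left(-639,598 \right)} = 403019 - \frac{17}{4 \left(6 - 639\right)} = 403019 - \frac{17}{4 \left(-633\right)} = 403019 - \frac{17}{4} \left(- \frac{1}{633}\right) = 403019 - - \frac{17}{2532} = 403019 + \frac{17}{2532} = \frac{1020444125}{2532}$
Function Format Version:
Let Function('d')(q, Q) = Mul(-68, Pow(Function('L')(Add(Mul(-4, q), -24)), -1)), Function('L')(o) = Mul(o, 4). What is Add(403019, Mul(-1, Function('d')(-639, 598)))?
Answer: Rational(1020444125, 2532) ≈ 4.0302e+5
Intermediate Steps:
Function('L')(o) = Mul(4, o)
Function('d')(q, Q) = Mul(-68, Pow(Add(-96, Mul(-16, q)), -1)) (Function('d')(q, Q) = Mul(-68, Pow(Mul(4, Add(Mul(-4, q), -24)), -1)) = Mul(-68, Pow(Mul(4, Add(-24, Mul(-4, q))), -1)) = Mul(-68, Pow(Add(-96, Mul(-16, q)), -1)))
Add(403019, Mul(-1, Function('d')(-639, 598))) = Add(403019, Mul(-1, Mul(Rational(17, 4), Pow(Add(6, -639), -1)))) = Add(403019, Mul(-1, Mul(Rational(17, 4), Pow(-633, -1)))) = Add(403019, Mul(-1, Mul(Rational(17, 4), Rational(-1, 633)))) = Add(403019, Mul(-1, Rational(-17, 2532))) = Add(403019, Rational(17, 2532)) = Rational(1020444125, 2532)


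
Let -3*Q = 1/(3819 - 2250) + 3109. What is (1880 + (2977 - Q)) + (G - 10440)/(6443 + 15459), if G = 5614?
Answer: 303768516880/51546357 ≈ 5893.1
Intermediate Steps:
Q = -4878022/4707 (Q = -(1/(3819 - 2250) + 3109)/3 = -(1/1569 + 3109)/3 = -⅓*4878022/1569 = -4878022/4707 ≈ -1036.3)
(1880 + (2977 - Q)) + (G - 10440)/(6443 + 15459) = (1880 + (2977 - 1*(-4878022/4707))) + (5614 - 10440)/(6443 + 15459) = (1880 + (2977 + 4878022/4707)) - 4826/21902 = (1880 + 18890761/4707) - 4826*1/21902 = 27739921/4707 - 2413/10951 = 303768516880/51546357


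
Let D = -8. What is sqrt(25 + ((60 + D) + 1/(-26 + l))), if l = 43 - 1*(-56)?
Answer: sqrt(410406)/73 ≈ 8.7757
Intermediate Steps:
l = 99 (l = 43 + 56 = 99)
sqrt(25 + ((60 + D) + 1/(-26 + l))) = sqrt(25 + ((60 - 8) + 1/(-26 + 99))) = sqrt(25 + (52 + 1/73)) = sqrt(25 + 3797/73) = sqrt(5622/73) = sqrt(410406)/73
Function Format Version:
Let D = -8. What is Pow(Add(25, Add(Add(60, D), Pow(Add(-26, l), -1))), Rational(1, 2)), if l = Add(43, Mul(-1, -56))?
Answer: Mul(Rational(1, 73), Pow(410406, Rational(1, 2))) ≈ 8.7757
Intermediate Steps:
l = 99 (l = Add(43, 56) = 99)
Pow(Add(25, Add(Add(60, D), Pow(Add(-26, l), -1))), Rational(1, 2)) = Pow(Add(25, Add(Add(60, -8), Pow(Add(-26, 99), -1))), Rational(1, 2)) = Pow(Add(25, Add(52, Pow(73, -1))), Rational(1, 2)) = Pow(Add(25, Add(52, Rational(1, 73))), Rational(1, 2)) = Pow(Add(25, Rational(3797, 73)), Rational(1, 2)) = Pow(Rational(5622, 73), Rational(1, 2)) = Mul(Rational(1, 73), Pow(410406, Rational(1, 2)))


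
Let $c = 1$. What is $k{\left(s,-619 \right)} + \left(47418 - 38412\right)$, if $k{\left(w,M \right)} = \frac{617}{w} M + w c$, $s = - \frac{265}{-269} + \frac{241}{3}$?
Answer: $\frac{232524400957}{52958568} \approx 4390.7$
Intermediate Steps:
$s = \frac{65624}{807}$ ($s = \left(-265\right) \left(- \frac{1}{269}\right) + 241 \cdot \frac{1}{3} = \frac{265}{269} + \frac{241}{3} = \frac{65624}{807} \approx 81.318$)
$k{\left(w,M \right)} = w + \frac{617 M}{w}$ ($k{\left(w,M \right)} = \frac{617}{w} M + w 1 = \frac{617 M}{w} + w = w + \frac{617 M}{w}$)
$k{\left(s,-619 \right)} + \left(47418 - 38412\right) = \left(\frac{65624}{807} + 617 \left(-619\right) \frac{1}{\frac{65624}{807}}\right) + \left(47418 - 38412\right) = \left(\frac{65624}{807} + 617 \left(-619\right) \frac{807}{65624}\right) + 9006 = \left(\frac{65624}{807} - \frac{308211861}{65624}\right) + 9006 = - \frac{244420462451}{52958568} + 9006 = \frac{232524400957}{52958568}$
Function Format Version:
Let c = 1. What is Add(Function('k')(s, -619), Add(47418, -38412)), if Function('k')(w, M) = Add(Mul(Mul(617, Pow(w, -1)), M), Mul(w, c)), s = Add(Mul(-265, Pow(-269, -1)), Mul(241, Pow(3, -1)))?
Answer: Rational(232524400957, 52958568) ≈ 4390.7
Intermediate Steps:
s = Rational(65624, 807) (s = Add(Mul(-265, Rational(-1, 269)), Mul(241, Rational(1, 3))) = Add(Rational(265, 269), Rational(241, 3)) = Rational(65624, 807) ≈ 81.318)
Function('k')(w, M) = Add(w, Mul(617, M, Pow(w, -1))) (Function('k')(w, M) = Add(Mul(Mul(617, Pow(w, -1)), M), Mul(w, 1)) = Add(Mul(617, M, Pow(w, -1)), w) = Add(w, Mul(617, M, Pow(w, -1))))
Add(Function('k')(s, -619), Add(47418, -38412)) = Add(Add(Rational(65624, 807), Mul(617, -619, Pow(Rational(65624, 807), -1))), Add(47418, -38412)) = Add(Add(Rational(65624, 807), Mul(617, -619, Rational(807, 65624))), 9006) = Add(Add(Rational(65624, 807), Rational(-308211861, 65624)), 9006) = Add(Rational(-244420462451, 52958568), 9006) = Rational(232524400957, 52958568)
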